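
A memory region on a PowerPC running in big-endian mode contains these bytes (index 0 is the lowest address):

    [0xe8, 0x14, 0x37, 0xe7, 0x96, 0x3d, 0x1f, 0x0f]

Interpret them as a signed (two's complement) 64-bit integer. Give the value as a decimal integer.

-1723691289578496241

Big-endian: lowest address holds the most-significant byte.
The bytes are already most-significant first: 0xE81437E7963D1F0F.
Top bit is set, so as a signed 64-bit value this is 0xE81437E7963D1F0F − 2^64 = -1723691289578496241.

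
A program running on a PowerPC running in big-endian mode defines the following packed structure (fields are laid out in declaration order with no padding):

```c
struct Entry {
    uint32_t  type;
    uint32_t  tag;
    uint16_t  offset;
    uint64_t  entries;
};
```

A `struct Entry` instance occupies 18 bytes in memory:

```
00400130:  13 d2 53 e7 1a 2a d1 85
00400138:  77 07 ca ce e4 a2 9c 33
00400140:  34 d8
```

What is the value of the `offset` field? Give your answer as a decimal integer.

30471

`offset` follows `type` (4 B), `tag` (4 B), so it starts at offset 4 + 4 = 8 and occupies 2 bytes.
Bytes at offsets 8..9: 77 07.
In big-endian order the high byte comes first in memory.
The bytes are already most-significant first: 0x7707.
0x7707 = 30471.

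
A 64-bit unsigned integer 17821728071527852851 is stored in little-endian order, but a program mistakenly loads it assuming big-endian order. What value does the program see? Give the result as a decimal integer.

3705062725928309751

17821728071527852851 in 64-bit hexadecimal is 0xF7537F41EB066B33.
Stored little-endian, the bytes at ascending addresses are 33 6B 06 EB 41 7F 53 F7.
Read back as big-endian, the last byte is least significant, giving 0x336B06EB417F53F7.
0x336B06EB417F53F7 = 3705062725928309751.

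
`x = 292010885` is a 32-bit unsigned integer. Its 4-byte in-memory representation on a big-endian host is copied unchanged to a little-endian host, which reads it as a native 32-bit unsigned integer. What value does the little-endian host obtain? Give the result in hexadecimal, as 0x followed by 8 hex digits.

0x85BB6711

292010885 in 32-bit hexadecimal is 0x1167BB85.
Stored big-endian, the bytes at ascending addresses are 11 67 BB 85.
Read back as little-endian, the first byte is least significant, giving 0x85BB6711.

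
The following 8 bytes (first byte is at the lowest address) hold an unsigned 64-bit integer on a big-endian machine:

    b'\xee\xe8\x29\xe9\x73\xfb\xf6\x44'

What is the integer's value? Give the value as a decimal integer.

17215055658273732164

Big-endian stores the most-significant byte at the lowest address.
The bytes are already most-significant first: 0xEEE829E973FBF644.
0xEEE829E973FBF644 = 17215055658273732164.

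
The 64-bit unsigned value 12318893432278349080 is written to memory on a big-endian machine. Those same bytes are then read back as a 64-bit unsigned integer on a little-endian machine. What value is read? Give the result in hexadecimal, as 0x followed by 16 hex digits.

0x18F5D7F04E80F5AA

12318893432278349080 in 64-bit hexadecimal is 0xAAF5804EF0D7F518.
Stored big-endian, the bytes at ascending addresses are AA F5 80 4E F0 D7 F5 18.
Read back as little-endian, the first byte is least significant, giving 0x18F5D7F04E80F5AA.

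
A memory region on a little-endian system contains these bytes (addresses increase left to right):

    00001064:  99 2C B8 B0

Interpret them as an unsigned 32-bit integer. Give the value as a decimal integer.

In little-endian order the low byte comes first in memory.
Reassemble most-significant byte first: B0 B8 2C 99 → 0xB0B82C99.
0xB0B82C99 = 2964860057.

2964860057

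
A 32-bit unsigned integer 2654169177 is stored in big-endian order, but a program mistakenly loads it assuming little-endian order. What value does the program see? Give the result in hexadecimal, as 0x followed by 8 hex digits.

0x5968339E

2654169177 in 32-bit hexadecimal is 0x9E336859.
Stored big-endian, the bytes at ascending addresses are 9E 33 68 59.
Read back as little-endian, the first byte is least significant, giving 0x5968339E.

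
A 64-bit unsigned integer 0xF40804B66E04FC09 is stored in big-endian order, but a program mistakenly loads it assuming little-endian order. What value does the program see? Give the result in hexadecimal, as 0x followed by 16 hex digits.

0x09FC046EB60408F4

Stored big-endian, the bytes at ascending addresses are F4 08 04 B6 6E 04 FC 09.
Read back as little-endian, the first byte is least significant, giving 0x09FC046EB60408F4.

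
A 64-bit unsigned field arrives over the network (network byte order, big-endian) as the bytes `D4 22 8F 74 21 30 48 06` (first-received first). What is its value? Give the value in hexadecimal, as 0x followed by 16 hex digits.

0xD4228F7421304806

Big-endian stores the most-significant byte at the lowest address.
The bytes are already most-significant first: 0xD4228F7421304806.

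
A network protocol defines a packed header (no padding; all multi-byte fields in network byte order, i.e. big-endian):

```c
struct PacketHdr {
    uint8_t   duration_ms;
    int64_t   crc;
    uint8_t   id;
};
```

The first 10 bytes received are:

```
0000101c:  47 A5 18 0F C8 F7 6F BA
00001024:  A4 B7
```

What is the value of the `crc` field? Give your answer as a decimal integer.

`crc` follows `duration_ms` (1 byte), so it starts at byte offset 1 and occupies 8 bytes.
Bytes at offsets 1..8: A5 18 0F C8 F7 6F BA A4.
Big-endian stores the most-significant byte at the lowest address.
The bytes are already most-significant first: 0xA5180FC8F76FBAA4.
Top bit is set, so as a signed 64-bit value this is 0xA5180FC8F76FBAA4 − 2^64 = -6550468302191215964.

-6550468302191215964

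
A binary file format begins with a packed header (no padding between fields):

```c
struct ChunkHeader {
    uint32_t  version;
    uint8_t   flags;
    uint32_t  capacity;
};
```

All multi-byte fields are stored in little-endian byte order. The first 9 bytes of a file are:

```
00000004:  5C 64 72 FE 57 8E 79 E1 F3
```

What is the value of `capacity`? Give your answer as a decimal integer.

4091640206

`capacity` follows `version` (4 B), `flags` (1 B), so it starts at offset 4 + 1 = 5 and occupies 4 bytes.
Bytes at offsets 5..8: 8E 79 E1 F3.
Little-endian: lowest address holds the least-significant byte.
Reassemble most-significant byte first: F3 E1 79 8E → 0xF3E1798E.
0xF3E1798E = 4091640206.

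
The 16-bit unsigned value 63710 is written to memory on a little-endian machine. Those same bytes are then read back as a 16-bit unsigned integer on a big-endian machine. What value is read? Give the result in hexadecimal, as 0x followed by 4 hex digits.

0xDEF8

63710 in 16-bit hexadecimal is 0xF8DE.
Stored little-endian, the bytes at ascending addresses are DE F8.
Read back as big-endian, the last byte is least significant, giving 0xDEF8.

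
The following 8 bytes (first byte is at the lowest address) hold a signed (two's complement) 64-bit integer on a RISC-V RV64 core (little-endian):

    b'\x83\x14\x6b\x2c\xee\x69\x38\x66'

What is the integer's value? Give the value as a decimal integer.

In little-endian order the low byte comes first in memory.
Reassemble most-significant byte first: 66 38 69 EE 2C 6B 14 83 → 0x663869EE2C6B1483.
0x663869EE2C6B1483 = 7365753662232794243.

7365753662232794243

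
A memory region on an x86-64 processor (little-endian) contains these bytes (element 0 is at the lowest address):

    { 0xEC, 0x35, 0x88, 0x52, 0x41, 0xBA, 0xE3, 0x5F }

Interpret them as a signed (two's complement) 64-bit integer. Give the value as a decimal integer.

In little-endian order the low byte comes first in memory.
Reassemble most-significant byte first: 5F E3 BA 41 52 88 35 EC → 0x5FE3BA41528835EC.
0x5FE3BA41528835EC = 6909571043036771820.

6909571043036771820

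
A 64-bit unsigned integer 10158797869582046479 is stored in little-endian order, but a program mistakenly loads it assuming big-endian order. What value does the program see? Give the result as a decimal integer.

10158797869582046479 in 64-bit hexadecimal is 0x8CFB4CD6B96ED50F.
Stored little-endian, the bytes at ascending addresses are 0F D5 6E B9 D6 4C FB 8C.
Read back as big-endian, the last byte is least significant, giving 0x0FD56EB9D64CFB8C.
0x0FD56EB9D64CFB8C = 1140939825051663244.

1140939825051663244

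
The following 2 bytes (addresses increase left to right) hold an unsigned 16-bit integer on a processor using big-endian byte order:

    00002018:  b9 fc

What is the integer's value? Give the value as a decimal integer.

47612

In big-endian order the high byte comes first in memory.
The bytes are already most-significant first: 0xB9FC.
0xB9FC = 47612.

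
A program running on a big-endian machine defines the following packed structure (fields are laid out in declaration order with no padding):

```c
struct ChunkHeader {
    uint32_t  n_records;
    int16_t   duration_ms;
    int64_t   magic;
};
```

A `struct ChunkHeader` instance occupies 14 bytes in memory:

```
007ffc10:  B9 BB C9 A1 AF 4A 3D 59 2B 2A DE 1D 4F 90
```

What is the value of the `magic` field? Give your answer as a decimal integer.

4420611972355936144

`magic` follows `n_records` (4 B), `duration_ms` (2 B), so it starts at offset 4 + 2 = 6 and occupies 8 bytes.
Bytes at offsets 6..13: 3D 59 2B 2A DE 1D 4F 90.
Big-endian stores the most-significant byte at the lowest address.
The bytes are already most-significant first: 0x3D592B2ADE1D4F90.
0x3D592B2ADE1D4F90 = 4420611972355936144.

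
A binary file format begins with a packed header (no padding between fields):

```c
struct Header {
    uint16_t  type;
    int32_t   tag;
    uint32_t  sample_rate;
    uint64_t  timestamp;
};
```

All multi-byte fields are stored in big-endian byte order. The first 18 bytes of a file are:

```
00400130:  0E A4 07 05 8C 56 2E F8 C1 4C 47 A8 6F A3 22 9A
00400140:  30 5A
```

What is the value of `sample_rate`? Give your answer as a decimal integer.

788054348

`sample_rate` follows `type` (2 B), `tag` (4 B), so it starts at offset 2 + 4 = 6 and occupies 4 bytes.
Bytes at offsets 6..9: 2E F8 C1 4C.
In big-endian order the high byte comes first in memory.
The bytes are already most-significant first: 0x2EF8C14C.
0x2EF8C14C = 788054348.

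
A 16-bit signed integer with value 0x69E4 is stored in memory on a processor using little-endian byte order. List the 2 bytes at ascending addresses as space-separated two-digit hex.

Split into bytes (most-significant first): 69 E4.
Little-endian stores the least-significant byte at the lowest address.
So at ascending addresses the bytes are E4 69.

E4 69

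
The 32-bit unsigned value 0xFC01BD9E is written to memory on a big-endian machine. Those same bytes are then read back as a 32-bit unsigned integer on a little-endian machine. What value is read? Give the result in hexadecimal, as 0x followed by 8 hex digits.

0x9EBD01FC

Stored big-endian, the bytes at ascending addresses are FC 01 BD 9E.
Read back as little-endian, the first byte is least significant, giving 0x9EBD01FC.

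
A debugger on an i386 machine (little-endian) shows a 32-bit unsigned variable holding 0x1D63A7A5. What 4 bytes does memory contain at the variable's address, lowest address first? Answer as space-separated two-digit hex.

A5 A7 63 1D

Split into bytes (most-significant first): 1D 63 A7 A5.
Little-endian stores the least-significant byte at the lowest address.
So at ascending addresses the bytes are A5 A7 63 1D.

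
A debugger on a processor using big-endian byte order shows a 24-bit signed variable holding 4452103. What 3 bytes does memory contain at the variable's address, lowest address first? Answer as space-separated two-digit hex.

43 EF 07

4452103 in hexadecimal, padded to 24 bits, is 0x43EF07.
Split into bytes (most-significant first): 43 EF 07.
In big-endian order the high byte comes first in memory.
So the memory order matches the most-significant-first order: 43 EF 07.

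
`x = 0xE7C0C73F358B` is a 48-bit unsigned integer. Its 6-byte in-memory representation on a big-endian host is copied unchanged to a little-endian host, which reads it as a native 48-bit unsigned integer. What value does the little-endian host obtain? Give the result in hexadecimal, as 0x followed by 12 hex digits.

0x8B353FC7C0E7

Stored big-endian, the bytes at ascending addresses are E7 C0 C7 3F 35 8B.
Read back as little-endian, the first byte is least significant, giving 0x8B353FC7C0E7.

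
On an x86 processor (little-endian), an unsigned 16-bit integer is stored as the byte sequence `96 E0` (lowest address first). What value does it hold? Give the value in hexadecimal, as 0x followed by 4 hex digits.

Little-endian: lowest address holds the least-significant byte.
Reassemble most-significant byte first: E0 96 → 0xE096.

0xE096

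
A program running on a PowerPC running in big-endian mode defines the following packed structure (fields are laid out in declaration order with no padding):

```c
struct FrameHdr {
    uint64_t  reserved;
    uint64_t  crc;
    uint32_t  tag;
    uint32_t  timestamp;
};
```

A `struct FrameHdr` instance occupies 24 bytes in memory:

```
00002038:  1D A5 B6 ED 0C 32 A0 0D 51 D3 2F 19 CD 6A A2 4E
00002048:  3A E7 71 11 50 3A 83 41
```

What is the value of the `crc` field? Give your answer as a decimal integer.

`crc` follows `reserved` (8 bytes), so it starts at byte offset 8 and occupies 8 bytes.
Bytes at offsets 8..15: 51 D3 2F 19 CD 6A A2 4E.
Big-endian: lowest address holds the most-significant byte.
The bytes are already most-significant first: 0x51D32F19CD6AA24E.
0x51D32F19CD6AA24E = 5896108125025116750.

5896108125025116750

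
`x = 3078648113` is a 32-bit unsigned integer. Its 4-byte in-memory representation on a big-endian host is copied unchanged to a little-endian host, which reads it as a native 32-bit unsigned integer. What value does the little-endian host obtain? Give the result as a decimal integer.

829522103

3078648113 in 32-bit hexadecimal is 0xB7807131.
Stored big-endian, the bytes at ascending addresses are B7 80 71 31.
Read back as little-endian, the first byte is least significant, giving 0x317180B7.
0x317180B7 = 829522103.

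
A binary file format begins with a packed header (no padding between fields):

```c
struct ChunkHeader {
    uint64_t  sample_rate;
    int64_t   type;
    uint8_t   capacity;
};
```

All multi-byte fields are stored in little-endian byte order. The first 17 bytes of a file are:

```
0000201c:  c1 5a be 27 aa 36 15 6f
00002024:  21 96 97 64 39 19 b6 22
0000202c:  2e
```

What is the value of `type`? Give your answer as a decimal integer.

`type` follows `sample_rate` (8 bytes), so it starts at byte offset 8 and occupies 8 bytes.
Bytes at offsets 8..15: 21 96 97 64 39 19 B6 22.
Little-endian: lowest address holds the least-significant byte.
Reassemble most-significant byte first: 22 B6 19 39 64 97 96 21 → 0x22B6193964979621.
0x22B6193964979621 = 2501214377342375457.

2501214377342375457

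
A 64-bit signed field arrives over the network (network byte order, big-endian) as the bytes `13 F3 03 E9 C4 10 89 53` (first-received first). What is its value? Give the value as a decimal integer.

1437497008613001555

In big-endian order the high byte comes first in memory.
The bytes are already most-significant first: 0x13F303E9C4108953.
0x13F303E9C4108953 = 1437497008613001555.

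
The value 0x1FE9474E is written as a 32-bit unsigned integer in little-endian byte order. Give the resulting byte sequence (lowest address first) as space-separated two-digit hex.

Split into bytes (most-significant first): 1F E9 47 4E.
In little-endian order the low byte comes first in memory.
So at ascending addresses the bytes are 4E 47 E9 1F.

4E 47 E9 1F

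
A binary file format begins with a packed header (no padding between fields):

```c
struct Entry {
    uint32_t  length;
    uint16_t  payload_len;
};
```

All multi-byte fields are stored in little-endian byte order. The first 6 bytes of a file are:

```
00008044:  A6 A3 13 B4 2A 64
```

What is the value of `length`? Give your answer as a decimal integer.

`length` is the first field, at byte offset 0, occupying 4 bytes.
Bytes at offsets 0..3: A6 A3 13 B4.
Little-endian: lowest address holds the least-significant byte.
Reassemble most-significant byte first: B4 13 A3 A6 → 0xB413A3A6.
0xB413A3A6 = 3021185958.

3021185958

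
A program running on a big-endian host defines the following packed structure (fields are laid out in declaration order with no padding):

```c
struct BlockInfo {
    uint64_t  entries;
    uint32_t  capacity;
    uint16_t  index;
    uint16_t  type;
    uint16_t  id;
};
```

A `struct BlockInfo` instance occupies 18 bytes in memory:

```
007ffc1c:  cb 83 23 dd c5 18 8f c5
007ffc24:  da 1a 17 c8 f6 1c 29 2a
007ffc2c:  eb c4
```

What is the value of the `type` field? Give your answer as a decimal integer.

`type` follows `entries` (8 B), `capacity` (4 B), `index` (2 B), so it starts at offset 8 + 4 + 2 = 14 and occupies 2 bytes.
Bytes at offsets 14..15: 29 2A.
In big-endian order the high byte comes first in memory.
The bytes are already most-significant first: 0x292A.
0x292A = 10538.

10538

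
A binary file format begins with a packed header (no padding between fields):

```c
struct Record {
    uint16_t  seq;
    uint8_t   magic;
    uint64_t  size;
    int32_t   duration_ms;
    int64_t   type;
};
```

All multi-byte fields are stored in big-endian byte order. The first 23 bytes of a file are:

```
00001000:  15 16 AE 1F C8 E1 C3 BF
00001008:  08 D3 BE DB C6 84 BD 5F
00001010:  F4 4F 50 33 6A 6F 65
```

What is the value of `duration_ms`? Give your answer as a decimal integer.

`duration_ms` follows `seq` (2 B), `magic` (1 B), `size` (8 B), so it starts at offset 2 + 1 + 8 = 11 and occupies 4 bytes.
Bytes at offsets 11..14: DB C6 84 BD.
Big-endian stores the most-significant byte at the lowest address.
The bytes are already most-significant first: 0xDBC684BD.
Top bit is set, so as a signed 32-bit value this is 0xDBC684BD − 2^32 = -607746883.

-607746883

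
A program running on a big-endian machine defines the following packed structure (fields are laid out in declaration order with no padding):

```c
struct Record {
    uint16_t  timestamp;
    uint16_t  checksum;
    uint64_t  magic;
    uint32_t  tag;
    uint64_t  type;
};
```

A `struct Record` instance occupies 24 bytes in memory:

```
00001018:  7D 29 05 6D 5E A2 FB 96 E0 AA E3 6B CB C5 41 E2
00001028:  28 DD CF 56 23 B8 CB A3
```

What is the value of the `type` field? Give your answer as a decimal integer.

2944737700243622819

`type` follows `timestamp` (2 B), `checksum` (2 B), `magic` (8 B), `tag` (4 B), so it starts at offset 2 + 2 + 8 + 4 = 16 and occupies 8 bytes.
Bytes at offsets 16..23: 28 DD CF 56 23 B8 CB A3.
Big-endian: lowest address holds the most-significant byte.
The bytes are already most-significant first: 0x28DDCF5623B8CBA3.
0x28DDCF5623B8CBA3 = 2944737700243622819.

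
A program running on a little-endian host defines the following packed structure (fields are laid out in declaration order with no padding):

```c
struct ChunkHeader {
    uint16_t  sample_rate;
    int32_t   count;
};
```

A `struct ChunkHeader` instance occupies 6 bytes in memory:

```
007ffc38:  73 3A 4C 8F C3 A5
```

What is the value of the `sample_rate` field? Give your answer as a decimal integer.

`sample_rate` is the first field, at byte offset 0, occupying 2 bytes.
Bytes at offsets 0..1: 73 3A.
Little-endian: lowest address holds the least-significant byte.
Reassemble most-significant byte first: 3A 73 → 0x3A73.
0x3A73 = 14963.

14963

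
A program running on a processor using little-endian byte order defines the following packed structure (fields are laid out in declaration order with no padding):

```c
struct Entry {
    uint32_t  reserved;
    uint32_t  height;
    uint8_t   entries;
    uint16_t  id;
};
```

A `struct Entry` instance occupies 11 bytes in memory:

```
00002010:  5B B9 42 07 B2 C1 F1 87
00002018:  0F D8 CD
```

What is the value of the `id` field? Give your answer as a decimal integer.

`id` follows `reserved` (4 B), `height` (4 B), `entries` (1 B), so it starts at offset 4 + 4 + 1 = 9 and occupies 2 bytes.
Bytes at offsets 9..10: D8 CD.
In little-endian order the low byte comes first in memory.
Reassemble most-significant byte first: CD D8 → 0xCDD8.
0xCDD8 = 52696.

52696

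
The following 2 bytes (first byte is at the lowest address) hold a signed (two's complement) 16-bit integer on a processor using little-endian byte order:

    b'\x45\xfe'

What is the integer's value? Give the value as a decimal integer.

-443

In little-endian order the low byte comes first in memory.
Reassemble most-significant byte first: FE 45 → 0xFE45.
Top bit is set, so as a signed 16-bit value this is 0xFE45 − 2^16 = -443.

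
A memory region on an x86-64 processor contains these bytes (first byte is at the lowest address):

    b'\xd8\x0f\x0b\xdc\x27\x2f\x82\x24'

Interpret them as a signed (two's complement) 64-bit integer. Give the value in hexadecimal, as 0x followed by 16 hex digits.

0x24822F27DC0B0FD8

In little-endian order the low byte comes first in memory.
Reassemble most-significant byte first: 24 82 2F 27 DC 0B 0F D8 → 0x24822F27DC0B0FD8.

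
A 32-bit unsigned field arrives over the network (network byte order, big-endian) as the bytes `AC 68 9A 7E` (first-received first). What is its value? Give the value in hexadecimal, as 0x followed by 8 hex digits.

0xAC689A7E

Big-endian: lowest address holds the most-significant byte.
The bytes are already most-significant first: 0xAC689A7E.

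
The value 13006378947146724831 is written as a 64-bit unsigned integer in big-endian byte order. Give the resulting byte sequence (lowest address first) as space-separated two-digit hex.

13006378947146724831 in hexadecimal, padded to 64 bits, is 0xB47FF0BDDECCB5DF.
Split into bytes (most-significant first): B4 7F F0 BD DE CC B5 DF.
Big-endian stores the most-significant byte at the lowest address.
So the memory order matches the most-significant-first order: B4 7F F0 BD DE CC B5 DF.

B4 7F F0 BD DE CC B5 DF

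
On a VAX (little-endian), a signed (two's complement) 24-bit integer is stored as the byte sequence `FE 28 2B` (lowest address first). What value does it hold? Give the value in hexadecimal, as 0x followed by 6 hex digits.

0x2B28FE

Little-endian stores the least-significant byte at the lowest address.
Reassemble most-significant byte first: 2B 28 FE → 0x2B28FE.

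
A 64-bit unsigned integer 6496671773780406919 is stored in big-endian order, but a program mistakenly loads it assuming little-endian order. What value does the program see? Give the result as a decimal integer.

9796029245826279514

6496671773780406919 in 64-bit hexadecimal is 0x5A28D08EB27CF287.
Stored big-endian, the bytes at ascending addresses are 5A 28 D0 8E B2 7C F2 87.
Read back as little-endian, the first byte is least significant, giving 0x87F27CB28ED0285A.
0x87F27CB28ED0285A = 9796029245826279514.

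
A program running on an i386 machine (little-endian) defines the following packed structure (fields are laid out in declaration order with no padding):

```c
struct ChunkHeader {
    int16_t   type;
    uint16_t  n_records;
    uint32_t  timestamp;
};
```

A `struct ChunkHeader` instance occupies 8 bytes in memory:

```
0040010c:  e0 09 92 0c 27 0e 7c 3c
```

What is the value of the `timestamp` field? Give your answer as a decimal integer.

`timestamp` follows `type` (2 B), `n_records` (2 B), so it starts at offset 2 + 2 = 4 and occupies 4 bytes.
Bytes at offsets 4..7: 27 0E 7C 3C.
Little-endian: lowest address holds the least-significant byte.
Reassemble most-significant byte first: 3C 7C 0E 27 → 0x3C7C0E27.
0x3C7C0E27 = 1014763047.

1014763047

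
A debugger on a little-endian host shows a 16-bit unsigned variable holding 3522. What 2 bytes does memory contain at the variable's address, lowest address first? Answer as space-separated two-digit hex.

3522 in hexadecimal, padded to 16 bits, is 0x0DC2.
Split into bytes (most-significant first): 0D C2.
In little-endian order the low byte comes first in memory.
So at ascending addresses the bytes are C2 0D.

C2 0D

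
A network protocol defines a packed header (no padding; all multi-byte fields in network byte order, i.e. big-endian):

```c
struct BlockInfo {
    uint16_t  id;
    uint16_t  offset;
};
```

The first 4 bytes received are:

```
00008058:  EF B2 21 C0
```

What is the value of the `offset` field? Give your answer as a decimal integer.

`offset` follows `id` (2 bytes), so it starts at byte offset 2 and occupies 2 bytes.
Bytes at offsets 2..3: 21 C0.
In big-endian order the high byte comes first in memory.
The bytes are already most-significant first: 0x21C0.
0x21C0 = 8640.

8640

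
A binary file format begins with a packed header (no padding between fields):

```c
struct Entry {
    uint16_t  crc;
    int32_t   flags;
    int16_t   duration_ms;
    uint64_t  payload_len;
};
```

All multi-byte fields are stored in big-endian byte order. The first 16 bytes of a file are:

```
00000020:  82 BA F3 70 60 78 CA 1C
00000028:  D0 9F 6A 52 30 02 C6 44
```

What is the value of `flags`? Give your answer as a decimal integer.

`flags` follows `crc` (2 bytes), so it starts at byte offset 2 and occupies 4 bytes.
Bytes at offsets 2..5: F3 70 60 78.
Big-endian: lowest address holds the most-significant byte.
The bytes are already most-significant first: 0xF3706078.
Top bit is set, so as a signed 32-bit value this is 0xF3706078 − 2^32 = -210739080.

-210739080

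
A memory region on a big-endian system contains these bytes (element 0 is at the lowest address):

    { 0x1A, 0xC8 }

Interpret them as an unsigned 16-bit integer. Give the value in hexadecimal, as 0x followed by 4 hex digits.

Big-endian stores the most-significant byte at the lowest address.
The bytes are already most-significant first: 0x1AC8.

0x1AC8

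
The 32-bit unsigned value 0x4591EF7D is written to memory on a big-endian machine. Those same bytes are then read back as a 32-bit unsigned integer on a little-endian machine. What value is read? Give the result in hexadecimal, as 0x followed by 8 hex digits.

0x7DEF9145

Stored big-endian, the bytes at ascending addresses are 45 91 EF 7D.
Read back as little-endian, the first byte is least significant, giving 0x7DEF9145.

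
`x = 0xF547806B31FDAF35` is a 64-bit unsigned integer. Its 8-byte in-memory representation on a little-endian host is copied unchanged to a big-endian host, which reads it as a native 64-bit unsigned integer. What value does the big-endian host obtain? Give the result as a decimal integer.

Stored little-endian, the bytes at ascending addresses are 35 AF FD 31 6B 80 47 F5.
Read back as big-endian, the last byte is least significant, giving 0x35AFFD316B8047F5.
0x35AFFD316B8047F5 = 3868588993633339381.

3868588993633339381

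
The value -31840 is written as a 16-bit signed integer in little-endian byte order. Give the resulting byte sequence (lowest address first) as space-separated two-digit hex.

Two's complement of -31840 in 16 bits: 31840 = 0x7C60; invert → 0x839F; add 1 → 0x83A0.
Split into bytes (most-significant first): 83 A0.
In little-endian order the low byte comes first in memory.
So at ascending addresses the bytes are A0 83.

A0 83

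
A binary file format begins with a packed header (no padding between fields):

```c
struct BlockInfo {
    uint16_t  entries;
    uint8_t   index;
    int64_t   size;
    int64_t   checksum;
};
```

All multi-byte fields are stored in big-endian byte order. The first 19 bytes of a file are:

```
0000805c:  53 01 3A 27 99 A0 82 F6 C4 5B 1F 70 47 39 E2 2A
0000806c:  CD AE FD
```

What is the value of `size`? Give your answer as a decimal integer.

2853488323262176031

`size` follows `entries` (2 B), `index` (1 B), so it starts at offset 2 + 1 = 3 and occupies 8 bytes.
Bytes at offsets 3..10: 27 99 A0 82 F6 C4 5B 1F.
Big-endian stores the most-significant byte at the lowest address.
The bytes are already most-significant first: 0x2799A082F6C45B1F.
0x2799A082F6C45B1F = 2853488323262176031.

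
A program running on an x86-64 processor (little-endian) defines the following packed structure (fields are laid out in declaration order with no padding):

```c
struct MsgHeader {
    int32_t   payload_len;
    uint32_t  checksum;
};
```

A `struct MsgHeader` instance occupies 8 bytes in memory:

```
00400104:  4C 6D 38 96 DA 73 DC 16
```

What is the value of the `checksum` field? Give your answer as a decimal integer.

`checksum` follows `payload_len` (4 bytes), so it starts at byte offset 4 and occupies 4 bytes.
Bytes at offsets 4..7: DA 73 DC 16.
Little-endian stores the least-significant byte at the lowest address.
Reassemble most-significant byte first: 16 DC 73 DA → 0x16DC73DA.
0x16DC73DA = 383546330.

383546330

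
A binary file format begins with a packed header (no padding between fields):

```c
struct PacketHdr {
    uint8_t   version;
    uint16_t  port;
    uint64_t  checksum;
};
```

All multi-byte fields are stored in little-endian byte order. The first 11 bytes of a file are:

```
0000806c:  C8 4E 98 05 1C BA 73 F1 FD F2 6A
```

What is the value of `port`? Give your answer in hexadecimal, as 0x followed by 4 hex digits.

0x984E

`port` follows `version` (1 byte), so it starts at byte offset 1 and occupies 2 bytes.
Bytes at offsets 1..2: 4E 98.
Little-endian stores the least-significant byte at the lowest address.
Reassemble most-significant byte first: 98 4E → 0x984E.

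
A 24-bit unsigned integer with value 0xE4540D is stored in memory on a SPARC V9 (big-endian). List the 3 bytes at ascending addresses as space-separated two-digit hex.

Split into bytes (most-significant first): E4 54 0D.
In big-endian order the high byte comes first in memory.
So the memory order matches the most-significant-first order: E4 54 0D.

E4 54 0D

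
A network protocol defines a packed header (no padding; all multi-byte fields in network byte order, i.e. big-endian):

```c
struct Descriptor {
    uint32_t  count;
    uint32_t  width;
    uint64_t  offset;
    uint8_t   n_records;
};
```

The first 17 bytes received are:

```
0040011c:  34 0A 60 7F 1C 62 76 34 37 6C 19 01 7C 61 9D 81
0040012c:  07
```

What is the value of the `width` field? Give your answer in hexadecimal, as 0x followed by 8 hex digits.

0x1C627634

`width` follows `count` (4 bytes), so it starts at byte offset 4 and occupies 4 bytes.
Bytes at offsets 4..7: 1C 62 76 34.
Big-endian stores the most-significant byte at the lowest address.
The bytes are already most-significant first: 0x1C627634.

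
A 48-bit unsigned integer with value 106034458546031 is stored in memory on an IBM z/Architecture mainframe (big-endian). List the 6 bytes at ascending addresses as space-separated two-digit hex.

106034458546031 in hexadecimal, padded to 48 bits, is 0x6070123C4F6F.
Split into bytes (most-significant first): 60 70 12 3C 4F 6F.
Big-endian: lowest address holds the most-significant byte.
So the memory order matches the most-significant-first order: 60 70 12 3C 4F 6F.

60 70 12 3C 4F 6F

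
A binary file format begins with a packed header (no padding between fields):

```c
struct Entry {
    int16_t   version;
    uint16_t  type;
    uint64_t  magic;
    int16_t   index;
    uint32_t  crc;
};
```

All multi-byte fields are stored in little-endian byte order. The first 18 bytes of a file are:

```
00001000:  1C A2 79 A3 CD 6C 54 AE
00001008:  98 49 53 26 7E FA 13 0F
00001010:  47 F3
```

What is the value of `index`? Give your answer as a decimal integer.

-1410

`index` follows `version` (2 B), `type` (2 B), `magic` (8 B), so it starts at offset 2 + 2 + 8 = 12 and occupies 2 bytes.
Bytes at offsets 12..13: 7E FA.
Little-endian stores the least-significant byte at the lowest address.
Reassemble most-significant byte first: FA 7E → 0xFA7E.
Top bit is set, so as a signed 16-bit value this is 0xFA7E − 2^16 = -1410.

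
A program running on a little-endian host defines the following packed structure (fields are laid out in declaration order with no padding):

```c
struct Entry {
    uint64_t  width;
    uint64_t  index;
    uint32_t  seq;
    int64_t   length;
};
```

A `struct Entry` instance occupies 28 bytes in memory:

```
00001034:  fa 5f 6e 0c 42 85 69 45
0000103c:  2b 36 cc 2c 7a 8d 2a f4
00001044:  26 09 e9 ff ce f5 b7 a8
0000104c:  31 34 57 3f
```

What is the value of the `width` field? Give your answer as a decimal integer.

`width` is the first field, at byte offset 0, occupying 8 bytes.
Bytes at offsets 0..7: FA 5F 6E 0C 42 85 69 45.
Little-endian: lowest address holds the least-significant byte.
Reassemble most-significant byte first: 45 69 85 42 0C 6E 5F FA → 0x456985420C6E5FFA.
0x456985420C6E5FFA = 5001675379894542330.

5001675379894542330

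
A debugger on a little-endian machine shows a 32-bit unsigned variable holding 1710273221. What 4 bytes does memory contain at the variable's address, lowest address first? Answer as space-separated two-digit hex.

C5 B2 F0 65

1710273221 in hexadecimal, padded to 32 bits, is 0x65F0B2C5.
Split into bytes (most-significant first): 65 F0 B2 C5.
Little-endian: lowest address holds the least-significant byte.
So at ascending addresses the bytes are C5 B2 F0 65.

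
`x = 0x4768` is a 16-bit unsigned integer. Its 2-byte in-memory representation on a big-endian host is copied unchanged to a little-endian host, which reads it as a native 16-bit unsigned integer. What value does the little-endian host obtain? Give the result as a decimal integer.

26695

Stored big-endian, the bytes at ascending addresses are 47 68.
Read back as little-endian, the first byte is least significant, giving 0x6847.
0x6847 = 26695.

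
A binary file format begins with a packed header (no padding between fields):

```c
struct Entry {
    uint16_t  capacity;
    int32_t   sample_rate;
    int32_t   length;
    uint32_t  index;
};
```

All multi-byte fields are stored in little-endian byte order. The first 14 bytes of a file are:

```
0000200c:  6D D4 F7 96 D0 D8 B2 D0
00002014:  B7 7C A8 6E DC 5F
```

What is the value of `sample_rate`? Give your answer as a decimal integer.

`sample_rate` follows `capacity` (2 bytes), so it starts at byte offset 2 and occupies 4 bytes.
Bytes at offsets 2..5: F7 96 D0 D8.
Little-endian: lowest address holds the least-significant byte.
Reassemble most-significant byte first: D8 D0 96 F7 → 0xD8D096F7.
Top bit is set, so as a signed 32-bit value this is 0xD8D096F7 − 2^32 = -657418505.

-657418505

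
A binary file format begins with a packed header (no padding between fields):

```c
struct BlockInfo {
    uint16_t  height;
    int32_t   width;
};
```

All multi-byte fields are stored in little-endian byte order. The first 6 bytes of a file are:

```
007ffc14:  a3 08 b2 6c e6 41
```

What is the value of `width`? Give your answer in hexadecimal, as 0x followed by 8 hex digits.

`width` follows `height` (2 bytes), so it starts at byte offset 2 and occupies 4 bytes.
Bytes at offsets 2..5: B2 6C E6 41.
Little-endian stores the least-significant byte at the lowest address.
Reassemble most-significant byte first: 41 E6 6C B2 → 0x41E66CB2.

0x41E66CB2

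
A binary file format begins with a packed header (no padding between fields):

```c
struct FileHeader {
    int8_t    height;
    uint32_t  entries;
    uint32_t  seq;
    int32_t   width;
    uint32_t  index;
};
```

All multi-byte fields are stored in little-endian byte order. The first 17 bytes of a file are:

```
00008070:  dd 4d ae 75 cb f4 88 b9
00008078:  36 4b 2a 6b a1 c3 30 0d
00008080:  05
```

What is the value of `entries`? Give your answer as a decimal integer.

3413487181

`entries` follows `height` (1 byte), so it starts at byte offset 1 and occupies 4 bytes.
Bytes at offsets 1..4: 4D AE 75 CB.
Little-endian: lowest address holds the least-significant byte.
Reassemble most-significant byte first: CB 75 AE 4D → 0xCB75AE4D.
0xCB75AE4D = 3413487181.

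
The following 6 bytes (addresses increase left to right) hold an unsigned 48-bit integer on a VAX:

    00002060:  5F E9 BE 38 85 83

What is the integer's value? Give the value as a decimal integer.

Little-endian stores the least-significant byte at the lowest address.
Reassemble most-significant byte first: 83 85 38 BE E9 5F → 0x838538BEE95F.
0x838538BEE95F = 144608205924703.

144608205924703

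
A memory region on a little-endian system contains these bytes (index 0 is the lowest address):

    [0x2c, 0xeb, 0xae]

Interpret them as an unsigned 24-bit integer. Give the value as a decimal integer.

Little-endian stores the least-significant byte at the lowest address.
Reassemble most-significant byte first: AE EB 2C → 0xAEEB2C.
0xAEEB2C = 11463468.

11463468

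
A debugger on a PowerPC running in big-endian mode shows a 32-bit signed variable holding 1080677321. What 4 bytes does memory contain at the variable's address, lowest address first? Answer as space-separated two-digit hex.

1080677321 in hexadecimal, padded to 32 bits, is 0x4069D3C9.
Split into bytes (most-significant first): 40 69 D3 C9.
In big-endian order the high byte comes first in memory.
So the memory order matches the most-significant-first order: 40 69 D3 C9.

40 69 D3 C9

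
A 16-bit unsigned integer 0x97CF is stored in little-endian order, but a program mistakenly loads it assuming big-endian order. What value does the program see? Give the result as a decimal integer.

53143

Stored little-endian, the bytes at ascending addresses are CF 97.
Read back as big-endian, the last byte is least significant, giving 0xCF97.
0xCF97 = 53143.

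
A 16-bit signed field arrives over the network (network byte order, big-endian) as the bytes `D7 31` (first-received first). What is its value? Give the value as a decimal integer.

In big-endian order the high byte comes first in memory.
The bytes are already most-significant first: 0xD731.
Top bit is set, so as a signed 16-bit value this is 0xD731 − 2^16 = -10447.

-10447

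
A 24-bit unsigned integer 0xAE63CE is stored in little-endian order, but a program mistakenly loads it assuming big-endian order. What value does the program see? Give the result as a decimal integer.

Stored little-endian, the bytes at ascending addresses are CE 63 AE.
Read back as big-endian, the last byte is least significant, giving 0xCE63AE.
0xCE63AE = 13525934.

13525934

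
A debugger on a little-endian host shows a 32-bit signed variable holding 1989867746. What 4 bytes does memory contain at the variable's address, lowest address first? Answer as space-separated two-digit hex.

E2 F8 9A 76

1989867746 in hexadecimal, padded to 32 bits, is 0x769AF8E2.
Split into bytes (most-significant first): 76 9A F8 E2.
Little-endian: lowest address holds the least-significant byte.
So at ascending addresses the bytes are E2 F8 9A 76.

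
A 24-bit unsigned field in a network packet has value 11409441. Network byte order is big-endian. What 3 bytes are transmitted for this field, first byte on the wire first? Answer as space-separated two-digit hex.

AE 18 21

11409441 in hexadecimal, padded to 24 bits, is 0xAE1821.
Split into bytes (most-significant first): AE 18 21.
Big-endian: lowest address holds the most-significant byte.
So the memory order matches the most-significant-first order: AE 18 21.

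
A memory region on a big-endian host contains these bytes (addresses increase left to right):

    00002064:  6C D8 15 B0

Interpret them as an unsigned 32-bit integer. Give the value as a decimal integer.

In big-endian order the high byte comes first in memory.
The bytes are already most-significant first: 0x6CD815B0.
0x6CD815B0 = 1826100656.

1826100656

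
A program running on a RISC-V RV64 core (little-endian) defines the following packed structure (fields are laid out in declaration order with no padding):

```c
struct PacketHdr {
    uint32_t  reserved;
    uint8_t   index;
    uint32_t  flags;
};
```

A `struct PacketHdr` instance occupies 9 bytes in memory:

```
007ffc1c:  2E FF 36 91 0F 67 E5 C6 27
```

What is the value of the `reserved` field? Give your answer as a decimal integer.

`reserved` is the first field, at byte offset 0, occupying 4 bytes.
Bytes at offsets 0..3: 2E FF 36 91.
In little-endian order the low byte comes first in memory.
Reassemble most-significant byte first: 91 36 FF 2E → 0x9136FF2E.
0x9136FF2E = 2436300590.

2436300590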